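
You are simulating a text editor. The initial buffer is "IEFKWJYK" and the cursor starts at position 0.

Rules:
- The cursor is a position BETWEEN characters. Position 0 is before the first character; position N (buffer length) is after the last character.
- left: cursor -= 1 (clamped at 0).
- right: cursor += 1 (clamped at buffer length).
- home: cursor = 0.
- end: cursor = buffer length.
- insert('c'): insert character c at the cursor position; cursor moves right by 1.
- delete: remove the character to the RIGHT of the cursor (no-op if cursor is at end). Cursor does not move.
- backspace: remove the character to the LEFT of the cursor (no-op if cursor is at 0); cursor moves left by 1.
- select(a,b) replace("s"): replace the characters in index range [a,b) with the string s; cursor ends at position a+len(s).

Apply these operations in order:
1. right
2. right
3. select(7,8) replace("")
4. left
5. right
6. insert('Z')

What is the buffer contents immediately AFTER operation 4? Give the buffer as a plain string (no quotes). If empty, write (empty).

After op 1 (right): buf='IEFKWJYK' cursor=1
After op 2 (right): buf='IEFKWJYK' cursor=2
After op 3 (select(7,8) replace("")): buf='IEFKWJY' cursor=7
After op 4 (left): buf='IEFKWJY' cursor=6

Answer: IEFKWJY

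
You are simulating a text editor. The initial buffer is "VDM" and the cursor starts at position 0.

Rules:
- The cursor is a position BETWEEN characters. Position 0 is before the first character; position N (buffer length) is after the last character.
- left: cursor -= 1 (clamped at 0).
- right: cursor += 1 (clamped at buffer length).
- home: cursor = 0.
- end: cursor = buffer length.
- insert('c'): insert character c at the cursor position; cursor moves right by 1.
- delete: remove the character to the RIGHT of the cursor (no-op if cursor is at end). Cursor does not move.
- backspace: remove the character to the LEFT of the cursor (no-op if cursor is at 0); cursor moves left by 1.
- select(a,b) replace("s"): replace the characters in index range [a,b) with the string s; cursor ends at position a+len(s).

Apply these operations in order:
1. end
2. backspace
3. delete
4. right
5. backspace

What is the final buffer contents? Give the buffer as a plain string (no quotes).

Answer: V

Derivation:
After op 1 (end): buf='VDM' cursor=3
After op 2 (backspace): buf='VD' cursor=2
After op 3 (delete): buf='VD' cursor=2
After op 4 (right): buf='VD' cursor=2
After op 5 (backspace): buf='V' cursor=1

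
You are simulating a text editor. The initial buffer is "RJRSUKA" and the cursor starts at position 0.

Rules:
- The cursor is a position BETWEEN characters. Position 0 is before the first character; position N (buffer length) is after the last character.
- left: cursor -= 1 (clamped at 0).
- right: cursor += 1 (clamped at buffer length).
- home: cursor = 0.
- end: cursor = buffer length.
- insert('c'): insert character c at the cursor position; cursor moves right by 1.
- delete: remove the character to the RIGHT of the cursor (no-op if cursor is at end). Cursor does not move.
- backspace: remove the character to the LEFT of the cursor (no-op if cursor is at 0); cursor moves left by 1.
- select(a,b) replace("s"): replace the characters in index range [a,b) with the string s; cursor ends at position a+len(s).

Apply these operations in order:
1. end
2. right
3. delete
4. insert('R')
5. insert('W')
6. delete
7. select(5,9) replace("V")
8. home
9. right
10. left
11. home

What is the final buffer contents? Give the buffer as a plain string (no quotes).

Answer: RJRSUV

Derivation:
After op 1 (end): buf='RJRSUKA' cursor=7
After op 2 (right): buf='RJRSUKA' cursor=7
After op 3 (delete): buf='RJRSUKA' cursor=7
After op 4 (insert('R')): buf='RJRSUKAR' cursor=8
After op 5 (insert('W')): buf='RJRSUKARW' cursor=9
After op 6 (delete): buf='RJRSUKARW' cursor=9
After op 7 (select(5,9) replace("V")): buf='RJRSUV' cursor=6
After op 8 (home): buf='RJRSUV' cursor=0
After op 9 (right): buf='RJRSUV' cursor=1
After op 10 (left): buf='RJRSUV' cursor=0
After op 11 (home): buf='RJRSUV' cursor=0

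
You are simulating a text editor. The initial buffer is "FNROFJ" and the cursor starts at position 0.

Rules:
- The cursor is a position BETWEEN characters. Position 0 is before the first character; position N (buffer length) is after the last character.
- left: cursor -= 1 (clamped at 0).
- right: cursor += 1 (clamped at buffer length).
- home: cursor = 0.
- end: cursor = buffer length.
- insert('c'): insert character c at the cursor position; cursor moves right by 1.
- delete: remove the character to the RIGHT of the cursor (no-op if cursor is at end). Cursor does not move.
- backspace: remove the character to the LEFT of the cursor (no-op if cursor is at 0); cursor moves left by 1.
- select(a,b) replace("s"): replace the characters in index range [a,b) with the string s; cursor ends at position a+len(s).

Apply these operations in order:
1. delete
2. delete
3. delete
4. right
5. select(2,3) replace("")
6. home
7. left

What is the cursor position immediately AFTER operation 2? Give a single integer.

After op 1 (delete): buf='NROFJ' cursor=0
After op 2 (delete): buf='ROFJ' cursor=0

Answer: 0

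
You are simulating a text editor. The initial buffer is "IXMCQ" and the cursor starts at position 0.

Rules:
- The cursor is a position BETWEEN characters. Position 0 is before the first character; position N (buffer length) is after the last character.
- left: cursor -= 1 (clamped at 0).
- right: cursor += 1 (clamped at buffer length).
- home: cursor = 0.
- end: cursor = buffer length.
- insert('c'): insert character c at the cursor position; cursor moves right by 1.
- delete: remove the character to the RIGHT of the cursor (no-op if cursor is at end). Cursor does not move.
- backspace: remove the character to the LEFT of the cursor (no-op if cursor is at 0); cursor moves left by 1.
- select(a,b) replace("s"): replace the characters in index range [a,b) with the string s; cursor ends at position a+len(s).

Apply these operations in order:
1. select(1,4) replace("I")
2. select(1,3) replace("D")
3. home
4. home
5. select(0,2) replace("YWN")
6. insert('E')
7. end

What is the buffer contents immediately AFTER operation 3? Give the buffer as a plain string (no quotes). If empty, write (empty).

After op 1 (select(1,4) replace("I")): buf='IIQ' cursor=2
After op 2 (select(1,3) replace("D")): buf='ID' cursor=2
After op 3 (home): buf='ID' cursor=0

Answer: ID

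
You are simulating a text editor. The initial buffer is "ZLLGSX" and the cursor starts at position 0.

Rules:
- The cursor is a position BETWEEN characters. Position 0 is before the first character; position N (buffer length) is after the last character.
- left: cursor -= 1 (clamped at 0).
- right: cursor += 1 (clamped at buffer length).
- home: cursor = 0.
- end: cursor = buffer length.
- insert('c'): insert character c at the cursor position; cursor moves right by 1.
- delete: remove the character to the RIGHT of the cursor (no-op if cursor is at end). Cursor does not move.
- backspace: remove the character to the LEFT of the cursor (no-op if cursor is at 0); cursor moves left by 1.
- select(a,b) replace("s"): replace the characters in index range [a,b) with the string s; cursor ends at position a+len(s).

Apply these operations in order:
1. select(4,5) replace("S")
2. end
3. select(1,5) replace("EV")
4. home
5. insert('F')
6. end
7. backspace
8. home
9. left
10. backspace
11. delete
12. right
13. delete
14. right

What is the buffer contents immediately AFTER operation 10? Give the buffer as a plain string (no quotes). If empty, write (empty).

Answer: FZEV

Derivation:
After op 1 (select(4,5) replace("S")): buf='ZLLGSX' cursor=5
After op 2 (end): buf='ZLLGSX' cursor=6
After op 3 (select(1,5) replace("EV")): buf='ZEVX' cursor=3
After op 4 (home): buf='ZEVX' cursor=0
After op 5 (insert('F')): buf='FZEVX' cursor=1
After op 6 (end): buf='FZEVX' cursor=5
After op 7 (backspace): buf='FZEV' cursor=4
After op 8 (home): buf='FZEV' cursor=0
After op 9 (left): buf='FZEV' cursor=0
After op 10 (backspace): buf='FZEV' cursor=0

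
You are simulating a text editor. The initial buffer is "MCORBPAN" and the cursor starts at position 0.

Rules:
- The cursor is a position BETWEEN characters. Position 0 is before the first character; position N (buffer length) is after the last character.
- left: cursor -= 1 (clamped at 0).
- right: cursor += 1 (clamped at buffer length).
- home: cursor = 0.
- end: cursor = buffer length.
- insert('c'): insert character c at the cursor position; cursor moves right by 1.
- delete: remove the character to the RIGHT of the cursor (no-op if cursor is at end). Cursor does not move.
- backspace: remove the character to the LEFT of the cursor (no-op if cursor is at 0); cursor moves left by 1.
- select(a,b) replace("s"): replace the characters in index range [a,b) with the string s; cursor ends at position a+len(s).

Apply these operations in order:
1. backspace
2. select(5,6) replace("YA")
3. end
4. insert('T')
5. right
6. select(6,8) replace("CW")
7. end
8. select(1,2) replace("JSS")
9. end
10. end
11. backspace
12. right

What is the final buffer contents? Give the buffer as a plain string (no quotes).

Answer: MJSSORBYCWN

Derivation:
After op 1 (backspace): buf='MCORBPAN' cursor=0
After op 2 (select(5,6) replace("YA")): buf='MCORBYAAN' cursor=7
After op 3 (end): buf='MCORBYAAN' cursor=9
After op 4 (insert('T')): buf='MCORBYAANT' cursor=10
After op 5 (right): buf='MCORBYAANT' cursor=10
After op 6 (select(6,8) replace("CW")): buf='MCORBYCWNT' cursor=8
After op 7 (end): buf='MCORBYCWNT' cursor=10
After op 8 (select(1,2) replace("JSS")): buf='MJSSORBYCWNT' cursor=4
After op 9 (end): buf='MJSSORBYCWNT' cursor=12
After op 10 (end): buf='MJSSORBYCWNT' cursor=12
After op 11 (backspace): buf='MJSSORBYCWN' cursor=11
After op 12 (right): buf='MJSSORBYCWN' cursor=11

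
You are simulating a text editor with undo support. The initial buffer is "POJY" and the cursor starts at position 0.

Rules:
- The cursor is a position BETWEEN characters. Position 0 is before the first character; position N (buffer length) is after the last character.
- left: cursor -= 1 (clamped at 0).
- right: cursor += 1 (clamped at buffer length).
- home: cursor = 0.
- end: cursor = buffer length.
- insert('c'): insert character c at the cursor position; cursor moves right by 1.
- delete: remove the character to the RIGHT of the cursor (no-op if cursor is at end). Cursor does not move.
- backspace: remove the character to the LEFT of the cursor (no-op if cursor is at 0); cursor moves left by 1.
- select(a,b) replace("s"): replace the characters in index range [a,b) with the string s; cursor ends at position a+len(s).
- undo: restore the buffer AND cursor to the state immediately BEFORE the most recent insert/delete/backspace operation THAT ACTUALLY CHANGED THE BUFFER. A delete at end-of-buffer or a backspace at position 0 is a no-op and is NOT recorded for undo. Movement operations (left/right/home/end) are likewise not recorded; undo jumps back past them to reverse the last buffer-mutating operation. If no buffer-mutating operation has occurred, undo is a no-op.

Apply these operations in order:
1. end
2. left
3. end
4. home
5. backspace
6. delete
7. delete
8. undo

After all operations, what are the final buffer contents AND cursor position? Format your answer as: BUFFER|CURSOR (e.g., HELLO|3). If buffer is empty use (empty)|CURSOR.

After op 1 (end): buf='POJY' cursor=4
After op 2 (left): buf='POJY' cursor=3
After op 3 (end): buf='POJY' cursor=4
After op 4 (home): buf='POJY' cursor=0
After op 5 (backspace): buf='POJY' cursor=0
After op 6 (delete): buf='OJY' cursor=0
After op 7 (delete): buf='JY' cursor=0
After op 8 (undo): buf='OJY' cursor=0

Answer: OJY|0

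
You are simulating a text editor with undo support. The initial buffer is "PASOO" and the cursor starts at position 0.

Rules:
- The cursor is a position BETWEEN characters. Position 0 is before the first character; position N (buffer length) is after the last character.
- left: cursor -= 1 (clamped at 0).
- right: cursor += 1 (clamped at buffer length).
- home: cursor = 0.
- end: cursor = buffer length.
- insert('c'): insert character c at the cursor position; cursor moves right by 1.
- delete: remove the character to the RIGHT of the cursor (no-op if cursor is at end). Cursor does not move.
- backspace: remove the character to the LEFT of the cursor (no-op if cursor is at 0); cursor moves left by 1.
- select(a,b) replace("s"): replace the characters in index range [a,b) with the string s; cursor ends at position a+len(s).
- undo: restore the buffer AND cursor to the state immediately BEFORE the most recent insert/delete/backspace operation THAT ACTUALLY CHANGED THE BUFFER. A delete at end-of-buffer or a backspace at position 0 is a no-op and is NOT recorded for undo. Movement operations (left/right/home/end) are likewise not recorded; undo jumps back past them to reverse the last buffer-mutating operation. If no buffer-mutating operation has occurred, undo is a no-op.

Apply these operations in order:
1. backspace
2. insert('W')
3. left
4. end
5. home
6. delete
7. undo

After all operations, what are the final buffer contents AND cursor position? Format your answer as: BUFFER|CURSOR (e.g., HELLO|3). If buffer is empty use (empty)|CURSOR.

Answer: WPASOO|0

Derivation:
After op 1 (backspace): buf='PASOO' cursor=0
After op 2 (insert('W')): buf='WPASOO' cursor=1
After op 3 (left): buf='WPASOO' cursor=0
After op 4 (end): buf='WPASOO' cursor=6
After op 5 (home): buf='WPASOO' cursor=0
After op 6 (delete): buf='PASOO' cursor=0
After op 7 (undo): buf='WPASOO' cursor=0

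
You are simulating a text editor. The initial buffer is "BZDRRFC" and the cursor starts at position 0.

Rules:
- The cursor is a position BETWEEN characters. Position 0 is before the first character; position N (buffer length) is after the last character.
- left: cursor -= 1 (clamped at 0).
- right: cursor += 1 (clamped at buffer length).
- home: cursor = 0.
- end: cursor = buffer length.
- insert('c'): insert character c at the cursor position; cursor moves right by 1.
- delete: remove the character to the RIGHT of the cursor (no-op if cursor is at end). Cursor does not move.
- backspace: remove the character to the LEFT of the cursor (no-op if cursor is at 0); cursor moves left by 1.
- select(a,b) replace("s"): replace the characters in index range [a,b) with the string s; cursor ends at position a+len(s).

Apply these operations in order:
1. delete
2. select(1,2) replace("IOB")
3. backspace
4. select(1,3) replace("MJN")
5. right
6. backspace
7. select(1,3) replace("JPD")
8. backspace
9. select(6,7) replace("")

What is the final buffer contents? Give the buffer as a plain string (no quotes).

After op 1 (delete): buf='ZDRRFC' cursor=0
After op 2 (select(1,2) replace("IOB")): buf='ZIOBRRFC' cursor=4
After op 3 (backspace): buf='ZIORRFC' cursor=3
After op 4 (select(1,3) replace("MJN")): buf='ZMJNRRFC' cursor=4
After op 5 (right): buf='ZMJNRRFC' cursor=5
After op 6 (backspace): buf='ZMJNRFC' cursor=4
After op 7 (select(1,3) replace("JPD")): buf='ZJPDNRFC' cursor=4
After op 8 (backspace): buf='ZJPNRFC' cursor=3
After op 9 (select(6,7) replace("")): buf='ZJPNRF' cursor=6

Answer: ZJPNRF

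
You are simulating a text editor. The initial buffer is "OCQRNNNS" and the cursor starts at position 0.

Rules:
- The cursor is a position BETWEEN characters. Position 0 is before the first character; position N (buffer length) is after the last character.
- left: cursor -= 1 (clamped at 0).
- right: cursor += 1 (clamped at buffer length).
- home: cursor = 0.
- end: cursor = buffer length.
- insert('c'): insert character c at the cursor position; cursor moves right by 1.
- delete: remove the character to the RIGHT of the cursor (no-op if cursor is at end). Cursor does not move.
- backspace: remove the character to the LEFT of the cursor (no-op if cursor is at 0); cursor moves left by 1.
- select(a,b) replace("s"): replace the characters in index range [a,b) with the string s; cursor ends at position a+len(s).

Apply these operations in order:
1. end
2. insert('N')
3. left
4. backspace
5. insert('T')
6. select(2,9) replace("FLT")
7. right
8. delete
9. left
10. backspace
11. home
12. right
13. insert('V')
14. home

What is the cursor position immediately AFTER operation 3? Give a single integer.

Answer: 8

Derivation:
After op 1 (end): buf='OCQRNNNS' cursor=8
After op 2 (insert('N')): buf='OCQRNNNSN' cursor=9
After op 3 (left): buf='OCQRNNNSN' cursor=8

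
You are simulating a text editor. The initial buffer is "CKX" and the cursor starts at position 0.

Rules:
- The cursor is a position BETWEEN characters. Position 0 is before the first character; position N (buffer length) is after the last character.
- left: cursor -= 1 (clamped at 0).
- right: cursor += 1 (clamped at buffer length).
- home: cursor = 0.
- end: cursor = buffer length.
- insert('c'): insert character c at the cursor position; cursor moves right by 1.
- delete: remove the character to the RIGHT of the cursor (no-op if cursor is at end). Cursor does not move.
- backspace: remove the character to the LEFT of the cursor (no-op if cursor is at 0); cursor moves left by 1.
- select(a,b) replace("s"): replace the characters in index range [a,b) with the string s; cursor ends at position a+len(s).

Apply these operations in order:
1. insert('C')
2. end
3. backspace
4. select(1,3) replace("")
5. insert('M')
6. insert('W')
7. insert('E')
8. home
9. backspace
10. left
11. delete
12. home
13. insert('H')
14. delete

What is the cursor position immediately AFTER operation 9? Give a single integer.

After op 1 (insert('C')): buf='CCKX' cursor=1
After op 2 (end): buf='CCKX' cursor=4
After op 3 (backspace): buf='CCK' cursor=3
After op 4 (select(1,3) replace("")): buf='C' cursor=1
After op 5 (insert('M')): buf='CM' cursor=2
After op 6 (insert('W')): buf='CMW' cursor=3
After op 7 (insert('E')): buf='CMWE' cursor=4
After op 8 (home): buf='CMWE' cursor=0
After op 9 (backspace): buf='CMWE' cursor=0

Answer: 0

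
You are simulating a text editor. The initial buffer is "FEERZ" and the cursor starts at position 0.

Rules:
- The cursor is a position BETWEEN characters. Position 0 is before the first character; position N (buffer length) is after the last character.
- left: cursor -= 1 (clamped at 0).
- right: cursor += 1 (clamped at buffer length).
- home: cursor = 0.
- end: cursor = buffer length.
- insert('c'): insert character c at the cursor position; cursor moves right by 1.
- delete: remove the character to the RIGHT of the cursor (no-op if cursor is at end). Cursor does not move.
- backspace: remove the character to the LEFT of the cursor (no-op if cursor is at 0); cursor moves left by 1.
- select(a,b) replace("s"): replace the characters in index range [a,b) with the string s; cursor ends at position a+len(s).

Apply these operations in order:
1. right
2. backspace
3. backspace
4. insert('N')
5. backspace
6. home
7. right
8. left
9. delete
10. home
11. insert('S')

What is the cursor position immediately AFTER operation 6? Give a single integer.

After op 1 (right): buf='FEERZ' cursor=1
After op 2 (backspace): buf='EERZ' cursor=0
After op 3 (backspace): buf='EERZ' cursor=0
After op 4 (insert('N')): buf='NEERZ' cursor=1
After op 5 (backspace): buf='EERZ' cursor=0
After op 6 (home): buf='EERZ' cursor=0

Answer: 0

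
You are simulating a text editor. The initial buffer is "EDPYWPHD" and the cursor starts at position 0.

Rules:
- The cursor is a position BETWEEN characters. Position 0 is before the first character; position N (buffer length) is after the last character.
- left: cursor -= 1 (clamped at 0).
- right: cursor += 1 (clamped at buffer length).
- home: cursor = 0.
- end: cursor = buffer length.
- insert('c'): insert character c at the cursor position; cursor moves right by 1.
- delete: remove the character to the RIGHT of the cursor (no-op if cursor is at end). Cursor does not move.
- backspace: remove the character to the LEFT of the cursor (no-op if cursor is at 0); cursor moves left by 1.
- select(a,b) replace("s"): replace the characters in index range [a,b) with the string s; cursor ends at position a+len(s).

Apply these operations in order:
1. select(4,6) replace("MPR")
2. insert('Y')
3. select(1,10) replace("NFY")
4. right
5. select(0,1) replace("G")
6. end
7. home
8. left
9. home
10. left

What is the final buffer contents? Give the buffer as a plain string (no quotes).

After op 1 (select(4,6) replace("MPR")): buf='EDPYMPRHD' cursor=7
After op 2 (insert('Y')): buf='EDPYMPRYHD' cursor=8
After op 3 (select(1,10) replace("NFY")): buf='ENFY' cursor=4
After op 4 (right): buf='ENFY' cursor=4
After op 5 (select(0,1) replace("G")): buf='GNFY' cursor=1
After op 6 (end): buf='GNFY' cursor=4
After op 7 (home): buf='GNFY' cursor=0
After op 8 (left): buf='GNFY' cursor=0
After op 9 (home): buf='GNFY' cursor=0
After op 10 (left): buf='GNFY' cursor=0

Answer: GNFY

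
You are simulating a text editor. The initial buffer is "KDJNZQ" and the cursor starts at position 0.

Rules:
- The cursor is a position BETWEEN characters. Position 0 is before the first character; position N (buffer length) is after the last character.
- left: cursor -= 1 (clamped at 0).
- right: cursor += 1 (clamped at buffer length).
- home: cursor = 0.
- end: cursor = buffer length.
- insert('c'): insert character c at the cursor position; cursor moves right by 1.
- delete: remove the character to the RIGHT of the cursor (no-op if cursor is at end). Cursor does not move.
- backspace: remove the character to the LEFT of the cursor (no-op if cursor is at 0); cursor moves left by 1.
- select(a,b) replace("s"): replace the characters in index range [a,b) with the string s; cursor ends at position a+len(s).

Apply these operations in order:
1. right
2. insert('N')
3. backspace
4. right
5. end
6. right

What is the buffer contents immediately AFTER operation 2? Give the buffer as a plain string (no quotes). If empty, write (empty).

Answer: KNDJNZQ

Derivation:
After op 1 (right): buf='KDJNZQ' cursor=1
After op 2 (insert('N')): buf='KNDJNZQ' cursor=2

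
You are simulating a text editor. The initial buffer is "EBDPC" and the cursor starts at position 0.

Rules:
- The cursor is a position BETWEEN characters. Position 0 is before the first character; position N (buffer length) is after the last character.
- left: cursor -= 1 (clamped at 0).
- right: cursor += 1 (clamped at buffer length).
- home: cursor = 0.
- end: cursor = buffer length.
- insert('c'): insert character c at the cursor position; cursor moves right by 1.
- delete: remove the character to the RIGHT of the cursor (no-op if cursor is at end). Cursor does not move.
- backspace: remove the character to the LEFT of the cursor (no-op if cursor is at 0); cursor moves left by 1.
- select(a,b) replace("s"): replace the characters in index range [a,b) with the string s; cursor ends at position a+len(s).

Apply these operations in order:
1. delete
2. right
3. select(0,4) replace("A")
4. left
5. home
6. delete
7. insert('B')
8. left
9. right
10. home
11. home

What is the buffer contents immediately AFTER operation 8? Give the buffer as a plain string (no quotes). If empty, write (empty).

After op 1 (delete): buf='BDPC' cursor=0
After op 2 (right): buf='BDPC' cursor=1
After op 3 (select(0,4) replace("A")): buf='A' cursor=1
After op 4 (left): buf='A' cursor=0
After op 5 (home): buf='A' cursor=0
After op 6 (delete): buf='(empty)' cursor=0
After op 7 (insert('B')): buf='B' cursor=1
After op 8 (left): buf='B' cursor=0

Answer: B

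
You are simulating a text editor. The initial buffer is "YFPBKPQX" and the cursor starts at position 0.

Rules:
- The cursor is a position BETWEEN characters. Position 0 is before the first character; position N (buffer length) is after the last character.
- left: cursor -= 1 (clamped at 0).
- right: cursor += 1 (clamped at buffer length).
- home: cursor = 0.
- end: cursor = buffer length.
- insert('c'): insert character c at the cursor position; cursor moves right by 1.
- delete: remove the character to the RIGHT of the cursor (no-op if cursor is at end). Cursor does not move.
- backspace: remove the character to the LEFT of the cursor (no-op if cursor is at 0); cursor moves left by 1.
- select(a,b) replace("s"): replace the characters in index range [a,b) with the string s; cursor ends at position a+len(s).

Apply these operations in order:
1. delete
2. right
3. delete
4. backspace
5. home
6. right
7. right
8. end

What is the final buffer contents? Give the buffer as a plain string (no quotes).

Answer: BKPQX

Derivation:
After op 1 (delete): buf='FPBKPQX' cursor=0
After op 2 (right): buf='FPBKPQX' cursor=1
After op 3 (delete): buf='FBKPQX' cursor=1
After op 4 (backspace): buf='BKPQX' cursor=0
After op 5 (home): buf='BKPQX' cursor=0
After op 6 (right): buf='BKPQX' cursor=1
After op 7 (right): buf='BKPQX' cursor=2
After op 8 (end): buf='BKPQX' cursor=5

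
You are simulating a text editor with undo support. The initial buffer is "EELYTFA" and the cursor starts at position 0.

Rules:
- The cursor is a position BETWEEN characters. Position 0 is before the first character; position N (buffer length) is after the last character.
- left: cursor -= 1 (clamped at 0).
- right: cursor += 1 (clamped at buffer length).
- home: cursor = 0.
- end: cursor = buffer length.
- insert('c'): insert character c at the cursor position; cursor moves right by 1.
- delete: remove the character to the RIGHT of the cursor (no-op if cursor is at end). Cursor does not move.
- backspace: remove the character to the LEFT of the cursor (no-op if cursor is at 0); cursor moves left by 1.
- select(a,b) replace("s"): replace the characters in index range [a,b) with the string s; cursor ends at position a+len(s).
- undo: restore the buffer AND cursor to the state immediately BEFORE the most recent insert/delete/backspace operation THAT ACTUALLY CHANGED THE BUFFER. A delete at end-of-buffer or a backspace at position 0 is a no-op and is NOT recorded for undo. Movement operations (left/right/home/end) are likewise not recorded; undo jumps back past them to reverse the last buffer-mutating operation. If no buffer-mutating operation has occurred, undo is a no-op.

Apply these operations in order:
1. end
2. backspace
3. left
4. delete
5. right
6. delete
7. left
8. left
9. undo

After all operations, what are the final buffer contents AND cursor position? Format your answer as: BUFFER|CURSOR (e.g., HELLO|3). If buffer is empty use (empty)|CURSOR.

After op 1 (end): buf='EELYTFA' cursor=7
After op 2 (backspace): buf='EELYTF' cursor=6
After op 3 (left): buf='EELYTF' cursor=5
After op 4 (delete): buf='EELYT' cursor=5
After op 5 (right): buf='EELYT' cursor=5
After op 6 (delete): buf='EELYT' cursor=5
After op 7 (left): buf='EELYT' cursor=4
After op 8 (left): buf='EELYT' cursor=3
After op 9 (undo): buf='EELYTF' cursor=5

Answer: EELYTF|5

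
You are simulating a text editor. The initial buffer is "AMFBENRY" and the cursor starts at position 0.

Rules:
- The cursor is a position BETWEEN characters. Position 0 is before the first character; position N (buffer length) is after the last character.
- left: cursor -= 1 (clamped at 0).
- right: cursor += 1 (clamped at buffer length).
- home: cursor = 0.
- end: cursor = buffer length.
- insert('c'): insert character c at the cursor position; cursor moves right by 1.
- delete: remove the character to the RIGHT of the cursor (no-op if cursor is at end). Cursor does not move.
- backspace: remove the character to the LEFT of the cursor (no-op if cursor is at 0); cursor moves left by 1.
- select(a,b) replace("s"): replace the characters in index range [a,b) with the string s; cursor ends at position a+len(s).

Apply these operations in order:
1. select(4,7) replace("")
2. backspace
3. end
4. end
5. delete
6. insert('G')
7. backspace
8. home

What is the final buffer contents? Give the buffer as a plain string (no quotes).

After op 1 (select(4,7) replace("")): buf='AMFBY' cursor=4
After op 2 (backspace): buf='AMFY' cursor=3
After op 3 (end): buf='AMFY' cursor=4
After op 4 (end): buf='AMFY' cursor=4
After op 5 (delete): buf='AMFY' cursor=4
After op 6 (insert('G')): buf='AMFYG' cursor=5
After op 7 (backspace): buf='AMFY' cursor=4
After op 8 (home): buf='AMFY' cursor=0

Answer: AMFY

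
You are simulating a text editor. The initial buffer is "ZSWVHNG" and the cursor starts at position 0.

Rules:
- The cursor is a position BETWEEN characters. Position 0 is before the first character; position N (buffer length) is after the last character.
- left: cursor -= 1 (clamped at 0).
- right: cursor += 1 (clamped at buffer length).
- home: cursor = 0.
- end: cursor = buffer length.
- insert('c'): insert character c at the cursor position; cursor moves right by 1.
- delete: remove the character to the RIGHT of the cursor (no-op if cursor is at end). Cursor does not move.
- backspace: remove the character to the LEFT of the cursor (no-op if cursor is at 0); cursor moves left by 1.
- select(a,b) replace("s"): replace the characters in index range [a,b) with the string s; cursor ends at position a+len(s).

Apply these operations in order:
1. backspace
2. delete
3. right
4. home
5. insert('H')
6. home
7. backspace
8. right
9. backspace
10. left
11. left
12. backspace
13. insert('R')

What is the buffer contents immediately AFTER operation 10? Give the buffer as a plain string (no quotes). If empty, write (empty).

After op 1 (backspace): buf='ZSWVHNG' cursor=0
After op 2 (delete): buf='SWVHNG' cursor=0
After op 3 (right): buf='SWVHNG' cursor=1
After op 4 (home): buf='SWVHNG' cursor=0
After op 5 (insert('H')): buf='HSWVHNG' cursor=1
After op 6 (home): buf='HSWVHNG' cursor=0
After op 7 (backspace): buf='HSWVHNG' cursor=0
After op 8 (right): buf='HSWVHNG' cursor=1
After op 9 (backspace): buf='SWVHNG' cursor=0
After op 10 (left): buf='SWVHNG' cursor=0

Answer: SWVHNG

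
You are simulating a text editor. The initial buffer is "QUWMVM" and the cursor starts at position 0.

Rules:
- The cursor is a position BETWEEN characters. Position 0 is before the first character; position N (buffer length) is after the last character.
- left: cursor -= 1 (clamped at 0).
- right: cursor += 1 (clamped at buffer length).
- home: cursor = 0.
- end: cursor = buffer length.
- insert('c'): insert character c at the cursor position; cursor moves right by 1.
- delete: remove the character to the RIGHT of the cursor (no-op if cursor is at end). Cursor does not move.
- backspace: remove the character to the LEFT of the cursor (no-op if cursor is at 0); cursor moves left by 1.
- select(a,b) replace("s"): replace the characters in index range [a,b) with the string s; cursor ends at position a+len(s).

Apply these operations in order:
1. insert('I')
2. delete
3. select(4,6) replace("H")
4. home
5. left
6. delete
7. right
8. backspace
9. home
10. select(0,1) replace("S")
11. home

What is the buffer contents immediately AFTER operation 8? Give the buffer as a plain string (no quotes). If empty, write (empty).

After op 1 (insert('I')): buf='IQUWMVM' cursor=1
After op 2 (delete): buf='IUWMVM' cursor=1
After op 3 (select(4,6) replace("H")): buf='IUWMH' cursor=5
After op 4 (home): buf='IUWMH' cursor=0
After op 5 (left): buf='IUWMH' cursor=0
After op 6 (delete): buf='UWMH' cursor=0
After op 7 (right): buf='UWMH' cursor=1
After op 8 (backspace): buf='WMH' cursor=0

Answer: WMH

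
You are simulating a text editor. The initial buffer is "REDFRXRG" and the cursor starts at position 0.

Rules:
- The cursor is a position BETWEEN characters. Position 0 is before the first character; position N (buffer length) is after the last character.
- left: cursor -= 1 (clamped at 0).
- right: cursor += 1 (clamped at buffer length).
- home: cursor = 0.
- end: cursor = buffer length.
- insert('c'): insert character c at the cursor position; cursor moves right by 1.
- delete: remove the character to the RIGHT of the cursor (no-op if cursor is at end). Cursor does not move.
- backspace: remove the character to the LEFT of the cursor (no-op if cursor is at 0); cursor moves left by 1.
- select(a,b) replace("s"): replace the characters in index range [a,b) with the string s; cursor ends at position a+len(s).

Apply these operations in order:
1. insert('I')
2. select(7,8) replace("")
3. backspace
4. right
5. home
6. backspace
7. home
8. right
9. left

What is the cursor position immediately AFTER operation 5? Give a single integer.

Answer: 0

Derivation:
After op 1 (insert('I')): buf='IREDFRXRG' cursor=1
After op 2 (select(7,8) replace("")): buf='IREDFRXG' cursor=7
After op 3 (backspace): buf='IREDFRG' cursor=6
After op 4 (right): buf='IREDFRG' cursor=7
After op 5 (home): buf='IREDFRG' cursor=0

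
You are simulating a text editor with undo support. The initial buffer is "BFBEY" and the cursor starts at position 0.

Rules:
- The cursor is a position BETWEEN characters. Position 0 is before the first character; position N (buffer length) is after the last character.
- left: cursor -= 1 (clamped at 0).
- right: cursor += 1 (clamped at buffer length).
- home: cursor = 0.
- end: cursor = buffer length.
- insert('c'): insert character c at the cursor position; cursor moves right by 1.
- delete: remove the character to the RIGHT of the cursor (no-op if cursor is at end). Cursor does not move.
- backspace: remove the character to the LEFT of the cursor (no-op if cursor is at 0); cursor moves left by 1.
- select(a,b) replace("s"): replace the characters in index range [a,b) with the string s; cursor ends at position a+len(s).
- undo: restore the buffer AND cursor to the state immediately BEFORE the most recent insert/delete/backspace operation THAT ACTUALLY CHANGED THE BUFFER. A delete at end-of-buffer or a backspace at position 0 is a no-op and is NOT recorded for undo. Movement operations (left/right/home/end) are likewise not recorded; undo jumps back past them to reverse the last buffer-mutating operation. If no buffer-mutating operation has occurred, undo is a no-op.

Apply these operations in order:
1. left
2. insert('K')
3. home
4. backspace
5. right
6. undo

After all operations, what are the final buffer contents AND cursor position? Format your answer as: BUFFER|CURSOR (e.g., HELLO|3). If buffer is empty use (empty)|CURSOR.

Answer: BFBEY|0

Derivation:
After op 1 (left): buf='BFBEY' cursor=0
After op 2 (insert('K')): buf='KBFBEY' cursor=1
After op 3 (home): buf='KBFBEY' cursor=0
After op 4 (backspace): buf='KBFBEY' cursor=0
After op 5 (right): buf='KBFBEY' cursor=1
After op 6 (undo): buf='BFBEY' cursor=0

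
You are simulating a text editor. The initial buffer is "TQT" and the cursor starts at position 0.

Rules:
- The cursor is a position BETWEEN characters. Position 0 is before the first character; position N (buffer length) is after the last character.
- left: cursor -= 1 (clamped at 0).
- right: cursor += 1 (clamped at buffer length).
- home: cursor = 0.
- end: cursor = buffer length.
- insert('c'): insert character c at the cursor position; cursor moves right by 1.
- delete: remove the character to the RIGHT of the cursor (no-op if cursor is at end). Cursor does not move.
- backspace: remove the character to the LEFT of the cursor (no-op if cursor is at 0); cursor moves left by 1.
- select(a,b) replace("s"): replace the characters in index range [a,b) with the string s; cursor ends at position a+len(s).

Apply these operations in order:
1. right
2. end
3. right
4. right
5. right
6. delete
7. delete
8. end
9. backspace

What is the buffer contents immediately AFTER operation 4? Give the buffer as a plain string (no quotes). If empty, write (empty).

Answer: TQT

Derivation:
After op 1 (right): buf='TQT' cursor=1
After op 2 (end): buf='TQT' cursor=3
After op 3 (right): buf='TQT' cursor=3
After op 4 (right): buf='TQT' cursor=3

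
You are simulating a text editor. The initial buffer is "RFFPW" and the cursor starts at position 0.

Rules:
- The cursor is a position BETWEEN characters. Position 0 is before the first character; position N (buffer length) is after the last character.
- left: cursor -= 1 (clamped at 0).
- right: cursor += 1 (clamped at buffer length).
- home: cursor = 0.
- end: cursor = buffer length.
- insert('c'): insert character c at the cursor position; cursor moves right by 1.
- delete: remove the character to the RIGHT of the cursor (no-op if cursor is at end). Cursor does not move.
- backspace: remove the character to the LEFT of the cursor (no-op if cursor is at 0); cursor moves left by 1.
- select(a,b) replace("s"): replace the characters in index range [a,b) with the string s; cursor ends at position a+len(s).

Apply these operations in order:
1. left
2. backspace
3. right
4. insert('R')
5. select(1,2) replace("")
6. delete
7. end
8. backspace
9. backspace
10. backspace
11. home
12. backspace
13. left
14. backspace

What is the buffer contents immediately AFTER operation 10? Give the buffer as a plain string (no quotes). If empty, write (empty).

Answer: R

Derivation:
After op 1 (left): buf='RFFPW' cursor=0
After op 2 (backspace): buf='RFFPW' cursor=0
After op 3 (right): buf='RFFPW' cursor=1
After op 4 (insert('R')): buf='RRFFPW' cursor=2
After op 5 (select(1,2) replace("")): buf='RFFPW' cursor=1
After op 6 (delete): buf='RFPW' cursor=1
After op 7 (end): buf='RFPW' cursor=4
After op 8 (backspace): buf='RFP' cursor=3
After op 9 (backspace): buf='RF' cursor=2
After op 10 (backspace): buf='R' cursor=1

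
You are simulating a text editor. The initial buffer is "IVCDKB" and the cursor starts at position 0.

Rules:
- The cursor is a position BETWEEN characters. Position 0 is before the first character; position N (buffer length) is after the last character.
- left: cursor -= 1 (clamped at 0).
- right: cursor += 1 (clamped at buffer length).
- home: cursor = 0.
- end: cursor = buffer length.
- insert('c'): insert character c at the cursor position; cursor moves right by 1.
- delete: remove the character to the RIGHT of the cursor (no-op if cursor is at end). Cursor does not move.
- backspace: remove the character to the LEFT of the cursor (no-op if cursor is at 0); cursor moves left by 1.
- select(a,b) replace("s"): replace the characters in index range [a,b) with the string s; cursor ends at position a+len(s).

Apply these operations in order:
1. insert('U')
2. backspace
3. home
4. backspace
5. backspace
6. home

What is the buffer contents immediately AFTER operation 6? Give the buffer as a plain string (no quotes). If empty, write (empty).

Answer: IVCDKB

Derivation:
After op 1 (insert('U')): buf='UIVCDKB' cursor=1
After op 2 (backspace): buf='IVCDKB' cursor=0
After op 3 (home): buf='IVCDKB' cursor=0
After op 4 (backspace): buf='IVCDKB' cursor=0
After op 5 (backspace): buf='IVCDKB' cursor=0
After op 6 (home): buf='IVCDKB' cursor=0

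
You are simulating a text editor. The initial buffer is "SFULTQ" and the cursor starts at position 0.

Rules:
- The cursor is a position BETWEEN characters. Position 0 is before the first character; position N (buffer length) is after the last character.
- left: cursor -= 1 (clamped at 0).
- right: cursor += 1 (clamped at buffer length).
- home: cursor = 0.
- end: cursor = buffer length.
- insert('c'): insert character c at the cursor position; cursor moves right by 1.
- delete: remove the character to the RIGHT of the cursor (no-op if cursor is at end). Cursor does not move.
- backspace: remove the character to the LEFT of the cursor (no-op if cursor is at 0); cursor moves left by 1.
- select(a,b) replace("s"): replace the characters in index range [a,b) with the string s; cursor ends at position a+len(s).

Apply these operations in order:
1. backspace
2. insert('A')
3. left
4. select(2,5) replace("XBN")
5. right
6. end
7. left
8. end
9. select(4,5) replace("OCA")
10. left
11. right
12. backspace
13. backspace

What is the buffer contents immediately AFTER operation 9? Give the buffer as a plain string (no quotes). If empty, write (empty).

After op 1 (backspace): buf='SFULTQ' cursor=0
After op 2 (insert('A')): buf='ASFULTQ' cursor=1
After op 3 (left): buf='ASFULTQ' cursor=0
After op 4 (select(2,5) replace("XBN")): buf='ASXBNTQ' cursor=5
After op 5 (right): buf='ASXBNTQ' cursor=6
After op 6 (end): buf='ASXBNTQ' cursor=7
After op 7 (left): buf='ASXBNTQ' cursor=6
After op 8 (end): buf='ASXBNTQ' cursor=7
After op 9 (select(4,5) replace("OCA")): buf='ASXBOCATQ' cursor=7

Answer: ASXBOCATQ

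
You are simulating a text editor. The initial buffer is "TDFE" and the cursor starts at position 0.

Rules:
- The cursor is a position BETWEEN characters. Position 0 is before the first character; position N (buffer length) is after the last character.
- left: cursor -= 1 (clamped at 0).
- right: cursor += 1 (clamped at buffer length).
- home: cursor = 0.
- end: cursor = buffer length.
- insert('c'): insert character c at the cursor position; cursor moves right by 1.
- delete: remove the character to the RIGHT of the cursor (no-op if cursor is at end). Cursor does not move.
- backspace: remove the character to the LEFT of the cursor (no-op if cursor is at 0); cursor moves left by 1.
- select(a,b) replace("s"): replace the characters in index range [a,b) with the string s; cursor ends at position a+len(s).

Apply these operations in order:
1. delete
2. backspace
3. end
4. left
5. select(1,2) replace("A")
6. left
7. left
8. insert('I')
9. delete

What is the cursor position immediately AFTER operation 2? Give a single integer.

After op 1 (delete): buf='DFE' cursor=0
After op 2 (backspace): buf='DFE' cursor=0

Answer: 0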